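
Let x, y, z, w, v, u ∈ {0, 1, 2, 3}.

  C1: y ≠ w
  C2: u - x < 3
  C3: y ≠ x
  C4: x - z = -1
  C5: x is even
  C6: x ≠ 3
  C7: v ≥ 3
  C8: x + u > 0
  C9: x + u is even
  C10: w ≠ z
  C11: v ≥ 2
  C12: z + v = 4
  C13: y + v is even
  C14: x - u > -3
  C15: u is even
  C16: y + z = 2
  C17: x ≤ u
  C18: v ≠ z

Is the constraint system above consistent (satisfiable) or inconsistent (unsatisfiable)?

The assignment x = 0, y = 1, z = 1, w = 3, v = 3, u = 2 works:
  constraint 2 holds since u - x = 2.
  constraint 4 holds since x - z = -1.
  constraint 8 holds since x + u = 2.
The rest check out directly.

Satisfiable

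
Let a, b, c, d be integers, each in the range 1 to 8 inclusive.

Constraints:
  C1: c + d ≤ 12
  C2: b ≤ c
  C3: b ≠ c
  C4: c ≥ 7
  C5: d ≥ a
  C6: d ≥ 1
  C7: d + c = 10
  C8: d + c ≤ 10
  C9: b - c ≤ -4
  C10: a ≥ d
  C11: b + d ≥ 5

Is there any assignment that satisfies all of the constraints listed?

One satisfying assignment is a = 2, b = 3, c = 8, d = 2.
For the less obvious constraints — constraint 1: c + d = 10; constraint 7: d + c = 10 — and the others hold by inspection.

Satisfiable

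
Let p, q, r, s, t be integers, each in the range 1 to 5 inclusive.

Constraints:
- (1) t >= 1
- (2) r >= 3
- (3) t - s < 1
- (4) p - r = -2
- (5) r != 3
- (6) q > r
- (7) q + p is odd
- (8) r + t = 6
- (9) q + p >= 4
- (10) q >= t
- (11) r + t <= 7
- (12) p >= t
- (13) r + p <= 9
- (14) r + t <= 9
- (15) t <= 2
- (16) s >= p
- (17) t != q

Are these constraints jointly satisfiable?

Try p = 2, q = 5, r = 4, s = 4, t = 2.
Check constraint 3: t - s = -2; constraint 4: p - r = -2. The remaining constraints are straightforward to verify.

Satisfiable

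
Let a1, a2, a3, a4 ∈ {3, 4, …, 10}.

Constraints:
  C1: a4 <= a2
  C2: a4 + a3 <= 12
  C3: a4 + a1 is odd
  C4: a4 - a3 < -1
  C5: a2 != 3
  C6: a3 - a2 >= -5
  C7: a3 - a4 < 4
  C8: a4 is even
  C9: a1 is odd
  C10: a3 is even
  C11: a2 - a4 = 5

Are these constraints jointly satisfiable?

Satisfiable

Take a1 = 3, a2 = 9, a3 = 6, a4 = 4. Then constraint 2: a4 + a3 = 10; constraint 4: a4 - a3 = -2; constraint 6: a3 - a2 = -3, and every other listed constraint is also met.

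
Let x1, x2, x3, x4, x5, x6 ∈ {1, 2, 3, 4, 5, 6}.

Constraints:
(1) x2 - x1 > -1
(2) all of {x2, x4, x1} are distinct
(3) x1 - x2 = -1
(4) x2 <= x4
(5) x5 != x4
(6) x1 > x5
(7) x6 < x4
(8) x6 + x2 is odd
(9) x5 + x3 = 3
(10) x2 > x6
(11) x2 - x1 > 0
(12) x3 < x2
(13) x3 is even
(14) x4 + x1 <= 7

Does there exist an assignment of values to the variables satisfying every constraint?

Satisfiable

Take x1 = 2, x2 = 3, x3 = 2, x4 = 5, x5 = 1, x6 = 2. Then constraint 1: x2 - x1 = 1; constraint 3: x1 - x2 = -1, and every other listed constraint is also met.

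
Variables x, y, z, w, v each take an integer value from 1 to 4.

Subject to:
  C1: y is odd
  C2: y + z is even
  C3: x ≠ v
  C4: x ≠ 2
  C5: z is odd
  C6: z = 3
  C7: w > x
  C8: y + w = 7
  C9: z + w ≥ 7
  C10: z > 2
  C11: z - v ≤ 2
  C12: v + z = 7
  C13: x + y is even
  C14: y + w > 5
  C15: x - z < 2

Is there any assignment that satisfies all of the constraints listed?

Satisfiable

Setting (x, y, z, w, v) = (3, 3, 3, 4, 4) satisfies everything: constraint 8: y + w = 7; constraint 9: z + w = 7; constraint 11: z - v = -1, and the others follow.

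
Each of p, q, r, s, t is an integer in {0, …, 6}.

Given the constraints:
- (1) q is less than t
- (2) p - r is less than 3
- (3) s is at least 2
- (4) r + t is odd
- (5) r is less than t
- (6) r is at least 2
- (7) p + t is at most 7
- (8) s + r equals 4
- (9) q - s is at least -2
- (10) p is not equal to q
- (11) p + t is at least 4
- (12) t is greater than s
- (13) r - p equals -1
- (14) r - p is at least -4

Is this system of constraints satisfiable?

One satisfying assignment is p = 3, q = 2, r = 2, s = 2, t = 3.
For the less obvious constraints — constraint 2: p - r = 1; constraint 7: p + t = 6; constraint 8: s + r = 4 — and the others hold by inspection.

Satisfiable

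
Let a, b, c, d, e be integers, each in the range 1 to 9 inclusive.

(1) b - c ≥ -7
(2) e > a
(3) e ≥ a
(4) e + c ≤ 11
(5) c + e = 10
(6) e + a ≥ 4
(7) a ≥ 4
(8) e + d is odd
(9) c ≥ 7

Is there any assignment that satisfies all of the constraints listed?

Unsatisfiable

From constraint 9: c ≥ 7. From constraints 3 and 7: e ≥ a ≥ 4. Hence c + e ≥ 11. But constraint 5 requires c + e = 10, and 10 < 11. Contradiction.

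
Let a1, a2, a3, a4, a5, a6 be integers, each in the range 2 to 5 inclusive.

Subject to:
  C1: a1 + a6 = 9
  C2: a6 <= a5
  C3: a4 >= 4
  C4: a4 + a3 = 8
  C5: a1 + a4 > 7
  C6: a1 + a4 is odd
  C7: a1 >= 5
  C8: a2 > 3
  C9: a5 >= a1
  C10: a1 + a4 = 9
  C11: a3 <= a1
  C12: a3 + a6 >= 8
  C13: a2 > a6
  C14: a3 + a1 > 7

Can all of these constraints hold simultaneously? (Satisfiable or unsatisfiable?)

Satisfiable

Setting (a1, a2, a3, a4, a5, a6) = (5, 5, 4, 4, 5, 4) satisfies everything: constraint 1: a1 + a6 = 9; constraint 4: a4 + a3 = 8, and the others follow.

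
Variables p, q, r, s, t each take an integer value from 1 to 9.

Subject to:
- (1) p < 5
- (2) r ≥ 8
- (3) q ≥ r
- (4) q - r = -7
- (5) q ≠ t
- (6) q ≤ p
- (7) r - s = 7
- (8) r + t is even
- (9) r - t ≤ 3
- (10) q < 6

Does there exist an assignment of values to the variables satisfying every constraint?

Unsatisfiable

From constraints 2 and 3: q ≥ r and r ≥ 8, so q ≥ 8. From constraint 10: q ≤ 5. But 5 < 8, so no value of q works.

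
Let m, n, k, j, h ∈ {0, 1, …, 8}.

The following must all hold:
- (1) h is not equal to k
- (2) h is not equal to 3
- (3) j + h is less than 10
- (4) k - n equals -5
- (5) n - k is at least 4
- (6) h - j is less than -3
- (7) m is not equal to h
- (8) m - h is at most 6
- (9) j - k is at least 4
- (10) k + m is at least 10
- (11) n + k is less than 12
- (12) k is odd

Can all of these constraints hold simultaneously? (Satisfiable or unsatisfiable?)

Take m = 8, n = 8, k = 3, j = 7, h = 2. Then constraint 3: j + h = 9; constraint 4: k - n = -5, and every other listed constraint is also met.

Satisfiable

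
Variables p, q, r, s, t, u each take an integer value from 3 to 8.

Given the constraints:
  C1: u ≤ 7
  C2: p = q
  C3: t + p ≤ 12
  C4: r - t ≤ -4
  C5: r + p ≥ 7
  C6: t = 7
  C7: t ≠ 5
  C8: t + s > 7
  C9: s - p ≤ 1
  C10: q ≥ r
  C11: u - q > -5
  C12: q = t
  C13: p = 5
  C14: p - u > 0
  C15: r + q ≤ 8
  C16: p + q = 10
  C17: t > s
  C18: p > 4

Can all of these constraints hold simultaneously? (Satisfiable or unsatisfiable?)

Constraint 13 fixes p = 5 and constraint 6 fixes t = 7. Constraints 2 and 12 give p = q = t, so p = t. But 5 ≠ 7 — contradiction.

Unsatisfiable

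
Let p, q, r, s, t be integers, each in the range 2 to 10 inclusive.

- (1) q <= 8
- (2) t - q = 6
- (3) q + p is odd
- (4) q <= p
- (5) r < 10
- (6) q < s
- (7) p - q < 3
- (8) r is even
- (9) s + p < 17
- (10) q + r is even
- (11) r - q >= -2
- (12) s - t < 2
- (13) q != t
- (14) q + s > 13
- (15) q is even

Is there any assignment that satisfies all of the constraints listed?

Satisfiable

The assignment p = 5, q = 4, r = 4, s = 10, t = 10 works:
  constraint 2 holds since t - q = 6.
  constraint 7 holds since p - q = 1.
The rest check out directly.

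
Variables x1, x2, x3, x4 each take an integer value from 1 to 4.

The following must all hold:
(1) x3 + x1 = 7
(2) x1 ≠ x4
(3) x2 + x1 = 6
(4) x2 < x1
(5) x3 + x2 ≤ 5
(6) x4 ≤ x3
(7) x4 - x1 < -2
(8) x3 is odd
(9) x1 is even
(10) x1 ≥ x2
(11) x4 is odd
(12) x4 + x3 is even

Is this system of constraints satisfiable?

Satisfiable

Take x1 = 4, x2 = 2, x3 = 3, x4 = 1. Then constraint 1: x3 + x1 = 7; constraint 3: x2 + x1 = 6, and every other listed constraint is also met.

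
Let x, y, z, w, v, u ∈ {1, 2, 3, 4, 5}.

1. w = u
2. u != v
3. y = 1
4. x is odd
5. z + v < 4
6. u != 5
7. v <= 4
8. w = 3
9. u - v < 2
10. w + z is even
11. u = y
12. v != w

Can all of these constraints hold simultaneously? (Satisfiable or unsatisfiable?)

Unsatisfiable

Constraint 8 fixes w = 3 and constraint 3 fixes y = 1. Constraints 1 and 11 give w = u = y, so w = y. But 3 ≠ 1 — contradiction.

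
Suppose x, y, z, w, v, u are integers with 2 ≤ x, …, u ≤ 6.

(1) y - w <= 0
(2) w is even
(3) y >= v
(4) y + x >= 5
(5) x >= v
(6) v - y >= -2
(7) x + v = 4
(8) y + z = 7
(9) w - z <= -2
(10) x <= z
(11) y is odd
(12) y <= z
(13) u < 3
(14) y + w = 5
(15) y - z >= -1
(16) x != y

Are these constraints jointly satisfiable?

Unsatisfiable

Constraints 1, 9, and 15 give z − w ≥ 2, w − y ≥ 0, y − z ≥ -1.
Adding all 3 inequalities: the left sides telescope to 0, and the right sides sum to 2 + 0 + (-1) = 1. So 0 ≥ 1, which is false.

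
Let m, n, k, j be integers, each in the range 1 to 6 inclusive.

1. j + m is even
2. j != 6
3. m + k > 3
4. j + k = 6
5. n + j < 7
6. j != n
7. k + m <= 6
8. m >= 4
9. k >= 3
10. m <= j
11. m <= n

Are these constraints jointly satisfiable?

Unsatisfiable

From constraint 9: k ≥ 3. From constraint 8: m ≥ 4. Hence k + m ≥ 7. But constraint 7 requires k + m ≤ 6, and 6 < 7. Contradiction.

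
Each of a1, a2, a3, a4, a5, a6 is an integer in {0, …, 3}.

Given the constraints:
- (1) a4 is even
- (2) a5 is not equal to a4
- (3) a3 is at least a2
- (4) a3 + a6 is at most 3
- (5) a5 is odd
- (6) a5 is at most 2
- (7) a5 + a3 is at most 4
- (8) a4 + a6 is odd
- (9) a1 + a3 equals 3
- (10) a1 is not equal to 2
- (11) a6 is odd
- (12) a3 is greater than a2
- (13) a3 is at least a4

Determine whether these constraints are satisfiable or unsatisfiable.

The assignment a1 = 1, a2 = 1, a3 = 2, a4 = 2, a5 = 1, a6 = 1 works:
  constraint 4 holds since a3 + a6 = 3.
  constraint 7 holds since a5 + a3 = 3.
  constraint 9 holds since a1 + a3 = 3.
The rest check out directly.

Satisfiable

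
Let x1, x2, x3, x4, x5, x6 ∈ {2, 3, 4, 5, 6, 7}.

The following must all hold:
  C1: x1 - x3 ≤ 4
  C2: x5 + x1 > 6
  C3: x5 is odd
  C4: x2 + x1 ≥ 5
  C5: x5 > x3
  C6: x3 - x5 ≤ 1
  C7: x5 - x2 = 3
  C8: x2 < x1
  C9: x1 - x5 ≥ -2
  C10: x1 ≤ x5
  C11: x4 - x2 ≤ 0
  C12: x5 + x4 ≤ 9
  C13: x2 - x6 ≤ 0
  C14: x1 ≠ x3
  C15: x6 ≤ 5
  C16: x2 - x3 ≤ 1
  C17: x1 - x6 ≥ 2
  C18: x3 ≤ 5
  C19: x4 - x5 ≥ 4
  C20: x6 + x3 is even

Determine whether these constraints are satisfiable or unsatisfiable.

Unsatisfiable

Constraints 1, 6, 11, 13, 17, and 19 give x2 − x4 ≥ 0, x4 − x5 ≥ 4, x5 − x3 ≥ -1, x3 − x1 ≥ -4, x1 − x6 ≥ 2, x6 − x2 ≥ 0.
Adding all 6 inequalities: the left sides telescope to 0, and the right sides sum to 0 + 4 + (-1) + (-4) + 2 + 0 = 1. So 0 ≥ 1, which is false.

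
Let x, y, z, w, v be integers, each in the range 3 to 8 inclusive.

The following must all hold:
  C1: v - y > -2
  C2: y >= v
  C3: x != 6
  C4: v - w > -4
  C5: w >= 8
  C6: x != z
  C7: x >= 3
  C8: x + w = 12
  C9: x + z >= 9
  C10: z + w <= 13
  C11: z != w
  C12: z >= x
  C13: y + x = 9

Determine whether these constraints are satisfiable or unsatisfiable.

Satisfiable

Take x = 4, y = 5, z = 5, w = 8, v = 5. Then constraint 1: v - y = 0; constraint 4: v - w = -3; constraint 8: x + w = 12, and every other listed constraint is also met.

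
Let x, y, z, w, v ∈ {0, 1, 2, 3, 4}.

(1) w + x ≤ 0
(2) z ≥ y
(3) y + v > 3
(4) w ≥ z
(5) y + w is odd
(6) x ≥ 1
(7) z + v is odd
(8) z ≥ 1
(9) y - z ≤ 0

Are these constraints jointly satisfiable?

From constraints 4 and 8: w ≥ z ≥ 1. From constraint 6: x ≥ 1. Hence w + x ≥ 2. But constraint 1 requires w + x ≤ 0, and 0 < 2. Contradiction.

Unsatisfiable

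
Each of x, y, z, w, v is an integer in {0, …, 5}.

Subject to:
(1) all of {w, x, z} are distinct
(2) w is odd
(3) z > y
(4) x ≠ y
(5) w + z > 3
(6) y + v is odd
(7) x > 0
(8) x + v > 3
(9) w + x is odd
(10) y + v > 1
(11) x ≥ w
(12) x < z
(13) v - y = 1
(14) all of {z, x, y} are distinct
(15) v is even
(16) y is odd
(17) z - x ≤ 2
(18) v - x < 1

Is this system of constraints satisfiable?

Satisfiable

The assignment x = 4, y = 1, z = 5, w = 1, v = 2 works:
  constraint 5 holds since w + z = 6.
  constraint 8 holds since x + v = 6.
The rest check out directly.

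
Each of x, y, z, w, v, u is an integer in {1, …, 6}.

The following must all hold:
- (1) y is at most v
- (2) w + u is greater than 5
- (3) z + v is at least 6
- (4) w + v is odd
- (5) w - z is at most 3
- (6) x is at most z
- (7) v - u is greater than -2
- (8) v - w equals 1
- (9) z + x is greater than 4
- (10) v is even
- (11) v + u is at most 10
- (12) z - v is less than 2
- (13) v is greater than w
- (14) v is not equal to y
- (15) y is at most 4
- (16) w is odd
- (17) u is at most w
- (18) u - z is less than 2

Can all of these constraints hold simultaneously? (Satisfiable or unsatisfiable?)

Satisfiable

Try x = 3, y = 3, z = 3, w = 3, v = 4, u = 3.
Check constraint 2: w + u = 6; constraint 3: z + v = 7; constraint 5: w - z = 0. The remaining constraints are straightforward to verify.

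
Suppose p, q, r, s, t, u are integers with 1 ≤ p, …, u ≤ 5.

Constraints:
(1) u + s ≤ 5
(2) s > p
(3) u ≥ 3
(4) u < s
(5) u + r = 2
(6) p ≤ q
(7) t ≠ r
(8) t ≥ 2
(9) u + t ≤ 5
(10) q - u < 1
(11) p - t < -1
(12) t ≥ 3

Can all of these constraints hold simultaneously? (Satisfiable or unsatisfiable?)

From constraint 3: u ≥ 3. From constraint 12: t ≥ 3. Hence u + t ≥ 6. But constraint 9 requires u + t ≤ 5, and 5 < 6. Contradiction.

Unsatisfiable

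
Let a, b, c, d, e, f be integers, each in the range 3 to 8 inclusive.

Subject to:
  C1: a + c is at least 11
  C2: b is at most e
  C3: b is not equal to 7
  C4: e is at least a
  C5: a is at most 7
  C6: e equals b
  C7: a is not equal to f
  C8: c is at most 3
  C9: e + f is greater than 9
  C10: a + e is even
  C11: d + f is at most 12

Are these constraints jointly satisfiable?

Unsatisfiable

From constraint 5: a ≤ 7. From constraint 8: c ≤ 3. Hence a + c ≤ 10. But constraint 1 requires a + c ≥ 11, and 11 > 10. Contradiction.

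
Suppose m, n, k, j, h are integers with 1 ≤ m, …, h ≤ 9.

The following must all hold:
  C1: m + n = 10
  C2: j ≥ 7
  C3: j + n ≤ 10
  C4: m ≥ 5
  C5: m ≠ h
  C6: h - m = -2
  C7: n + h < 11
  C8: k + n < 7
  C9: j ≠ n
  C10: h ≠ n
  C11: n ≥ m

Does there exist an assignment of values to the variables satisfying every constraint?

From constraint 2: j ≥ 7. From constraints 4 and 11: n ≥ m ≥ 5. Hence j + n ≥ 12. But constraint 3 requires j + n ≤ 10, and 10 < 12. Contradiction.

Unsatisfiable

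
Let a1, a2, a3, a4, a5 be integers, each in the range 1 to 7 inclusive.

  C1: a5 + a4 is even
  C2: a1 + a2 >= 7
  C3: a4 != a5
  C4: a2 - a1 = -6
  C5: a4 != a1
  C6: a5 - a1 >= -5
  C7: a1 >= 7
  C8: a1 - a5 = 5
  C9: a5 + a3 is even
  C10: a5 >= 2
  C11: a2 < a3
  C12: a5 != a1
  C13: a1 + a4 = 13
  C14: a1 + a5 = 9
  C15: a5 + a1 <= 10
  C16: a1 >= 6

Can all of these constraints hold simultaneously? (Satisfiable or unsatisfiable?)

Take a1 = 7, a2 = 1, a3 = 6, a4 = 6, a5 = 2. Then constraint 2: a1 + a2 = 8; constraint 4: a2 - a1 = -6, and every other listed constraint is also met.

Satisfiable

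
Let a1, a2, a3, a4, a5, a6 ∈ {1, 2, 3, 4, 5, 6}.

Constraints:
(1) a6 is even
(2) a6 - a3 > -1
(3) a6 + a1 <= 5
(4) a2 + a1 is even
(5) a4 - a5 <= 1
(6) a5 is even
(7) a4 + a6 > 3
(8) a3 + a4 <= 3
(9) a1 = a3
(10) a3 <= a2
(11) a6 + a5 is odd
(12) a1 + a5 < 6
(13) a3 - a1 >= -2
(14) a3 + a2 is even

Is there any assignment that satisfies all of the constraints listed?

Constraint 1 makes a6 even and constraint 6 makes a5 even, so a6 + a5 must be even. Constraint 11 says a6 + a5 is odd — contradiction.

Unsatisfiable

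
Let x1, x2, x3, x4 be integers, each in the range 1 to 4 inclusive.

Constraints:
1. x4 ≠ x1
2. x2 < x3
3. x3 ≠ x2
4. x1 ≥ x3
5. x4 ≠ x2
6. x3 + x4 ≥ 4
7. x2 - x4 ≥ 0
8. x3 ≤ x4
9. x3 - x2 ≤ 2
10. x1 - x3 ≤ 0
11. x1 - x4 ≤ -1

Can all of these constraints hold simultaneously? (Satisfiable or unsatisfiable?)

Constraints 2, 4, 7, and 11 give x3 ≤ x1, x1 < x4, x4 ≤ x2, x2 < x3. Chaining: x3 ≤ x1 < x4 ≤ x2 < x3, which forces x3 < x3 — impossible.

Unsatisfiable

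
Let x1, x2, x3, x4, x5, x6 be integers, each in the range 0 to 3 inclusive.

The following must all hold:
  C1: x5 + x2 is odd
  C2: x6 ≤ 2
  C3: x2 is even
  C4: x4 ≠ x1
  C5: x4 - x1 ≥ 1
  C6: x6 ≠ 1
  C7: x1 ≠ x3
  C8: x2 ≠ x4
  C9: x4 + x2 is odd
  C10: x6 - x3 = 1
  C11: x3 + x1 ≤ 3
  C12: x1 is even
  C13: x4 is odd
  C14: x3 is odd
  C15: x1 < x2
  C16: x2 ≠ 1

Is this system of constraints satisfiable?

The assignment x1 = 0, x2 = 2, x3 = 1, x4 = 1, x5 = 1, x6 = 2 works:
  constraint 5 holds since x4 - x1 = 1.
  constraint 10 holds since x6 - x3 = 1.
  constraint 11 holds since x3 + x1 = 1.
The rest check out directly.

Satisfiable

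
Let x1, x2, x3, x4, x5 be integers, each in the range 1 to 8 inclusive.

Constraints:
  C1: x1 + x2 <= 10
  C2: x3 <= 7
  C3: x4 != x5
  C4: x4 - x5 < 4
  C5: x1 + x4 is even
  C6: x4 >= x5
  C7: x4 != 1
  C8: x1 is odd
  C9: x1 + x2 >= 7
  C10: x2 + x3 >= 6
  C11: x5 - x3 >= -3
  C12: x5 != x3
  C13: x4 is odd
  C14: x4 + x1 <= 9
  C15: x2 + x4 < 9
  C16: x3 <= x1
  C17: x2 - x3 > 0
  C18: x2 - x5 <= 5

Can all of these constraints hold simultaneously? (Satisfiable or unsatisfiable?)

Satisfiable

Take x1 = 3, x2 = 5, x3 = 3, x4 = 3, x5 = 2. Then constraint 1: x1 + x2 = 8; constraint 4: x4 - x5 = 1; constraint 9: x1 + x2 = 8, and every other listed constraint is also met.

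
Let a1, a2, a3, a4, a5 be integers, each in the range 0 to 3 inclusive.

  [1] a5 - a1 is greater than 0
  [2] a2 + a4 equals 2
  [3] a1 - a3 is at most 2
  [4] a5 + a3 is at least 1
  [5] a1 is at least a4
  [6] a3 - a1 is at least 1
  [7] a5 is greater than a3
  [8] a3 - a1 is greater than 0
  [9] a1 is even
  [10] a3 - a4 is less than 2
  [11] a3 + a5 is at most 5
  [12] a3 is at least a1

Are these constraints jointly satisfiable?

Satisfiable

Take a1 = 0, a2 = 2, a3 = 1, a4 = 0, a5 = 2. Then constraint 1: a5 - a1 = 2; constraint 2: a2 + a4 = 2, and every other listed constraint is also met.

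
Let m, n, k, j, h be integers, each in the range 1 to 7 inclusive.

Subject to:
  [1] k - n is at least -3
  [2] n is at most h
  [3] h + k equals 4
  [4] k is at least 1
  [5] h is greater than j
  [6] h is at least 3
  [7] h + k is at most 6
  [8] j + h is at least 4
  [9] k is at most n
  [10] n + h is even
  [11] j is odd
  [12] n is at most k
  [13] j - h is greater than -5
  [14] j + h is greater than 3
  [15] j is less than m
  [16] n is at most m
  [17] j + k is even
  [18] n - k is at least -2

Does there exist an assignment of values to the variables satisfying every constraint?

Try m = 3, n = 1, k = 1, j = 1, h = 3.
Check constraint 1: k - n = 0; constraint 3: h + k = 4. The remaining constraints are straightforward to verify.

Satisfiable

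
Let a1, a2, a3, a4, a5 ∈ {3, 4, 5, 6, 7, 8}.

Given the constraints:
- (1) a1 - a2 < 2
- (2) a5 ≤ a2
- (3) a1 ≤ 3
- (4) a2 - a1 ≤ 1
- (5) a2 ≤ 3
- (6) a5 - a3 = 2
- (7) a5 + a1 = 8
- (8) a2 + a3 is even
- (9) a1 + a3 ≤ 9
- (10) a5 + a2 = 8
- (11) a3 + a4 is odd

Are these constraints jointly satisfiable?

Unsatisfiable

From constraints 2 and 5: a5 ≤ a2 ≤ 3. From constraint 3: a1 ≤ 3. Hence a5 + a1 ≤ 6. But constraint 7 requires a5 + a1 = 8, and 8 > 6. Contradiction.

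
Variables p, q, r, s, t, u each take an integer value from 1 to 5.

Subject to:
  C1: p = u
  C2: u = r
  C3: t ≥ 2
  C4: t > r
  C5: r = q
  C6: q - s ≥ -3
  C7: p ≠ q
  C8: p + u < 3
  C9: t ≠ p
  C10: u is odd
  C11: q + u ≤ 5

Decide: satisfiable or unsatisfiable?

Unsatisfiable

From constraints 1, 2, and 5, p = u = r = q, so p = q. But constraint 7 says p ≠ q. Contradiction.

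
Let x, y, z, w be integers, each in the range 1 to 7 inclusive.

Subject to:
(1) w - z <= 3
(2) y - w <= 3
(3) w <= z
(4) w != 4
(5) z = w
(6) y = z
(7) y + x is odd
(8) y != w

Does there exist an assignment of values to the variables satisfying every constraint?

From constraints 5 and 6, y = z = w, so y = w. But constraint 8 says y ≠ w. Contradiction.

Unsatisfiable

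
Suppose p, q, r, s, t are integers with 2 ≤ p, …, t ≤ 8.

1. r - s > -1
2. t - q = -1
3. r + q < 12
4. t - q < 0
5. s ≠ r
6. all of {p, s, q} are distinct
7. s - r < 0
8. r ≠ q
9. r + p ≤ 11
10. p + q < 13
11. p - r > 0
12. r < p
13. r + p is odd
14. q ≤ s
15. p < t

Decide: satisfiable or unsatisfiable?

Unsatisfiable

Constraints 4, 7, 12, 14, and 15 give p < t, t < q, q ≤ s, s < r, r < p. Chaining: p < t < q ≤ s < r < p, which forces p < p — impossible.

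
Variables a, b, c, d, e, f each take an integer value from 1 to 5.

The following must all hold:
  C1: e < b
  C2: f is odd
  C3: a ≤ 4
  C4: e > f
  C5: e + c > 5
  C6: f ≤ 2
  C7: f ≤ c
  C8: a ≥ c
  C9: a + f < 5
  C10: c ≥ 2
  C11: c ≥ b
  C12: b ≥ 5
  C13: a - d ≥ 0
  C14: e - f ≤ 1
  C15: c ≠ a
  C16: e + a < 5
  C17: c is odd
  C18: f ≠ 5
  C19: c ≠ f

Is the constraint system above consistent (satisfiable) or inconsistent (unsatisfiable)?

Unsatisfiable

From constraints 11 and 12: c ≥ b and b ≥ 5, so c ≥ 5. From constraints 3 and 8: c ≤ a and a ≤ 4, so c ≤ 4. But 4 < 5, so no value of c works.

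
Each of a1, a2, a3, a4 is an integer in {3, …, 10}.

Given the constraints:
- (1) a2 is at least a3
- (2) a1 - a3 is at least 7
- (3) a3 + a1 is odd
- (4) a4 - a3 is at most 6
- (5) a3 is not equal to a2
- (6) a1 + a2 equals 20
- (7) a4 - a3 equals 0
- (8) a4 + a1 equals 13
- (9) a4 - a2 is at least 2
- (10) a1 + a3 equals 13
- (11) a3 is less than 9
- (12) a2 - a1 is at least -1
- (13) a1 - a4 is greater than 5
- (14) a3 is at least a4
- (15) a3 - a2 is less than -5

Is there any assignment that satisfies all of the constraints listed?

Unsatisfiable

Constraints 2, 4, 9, and 12 give a3 − a4 ≥ -6, a4 − a2 ≥ 2, a2 − a1 ≥ -1, a1 − a3 ≥ 7.
Adding all 4 inequalities: the left sides telescope to 0, and the right sides sum to (-6) + 2 + (-1) + 7 = 2. So 0 ≥ 2, which is false.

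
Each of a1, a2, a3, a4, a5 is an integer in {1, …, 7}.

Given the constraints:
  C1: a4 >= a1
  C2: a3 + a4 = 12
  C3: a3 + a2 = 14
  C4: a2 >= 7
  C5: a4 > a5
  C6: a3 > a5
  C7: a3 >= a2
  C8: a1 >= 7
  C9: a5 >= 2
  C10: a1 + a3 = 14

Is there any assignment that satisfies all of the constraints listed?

Unsatisfiable

From constraints 4 and 7: a3 ≥ a2 ≥ 7. From constraints 1 and 8: a4 ≥ a1 ≥ 7. Hence a3 + a4 ≥ 14. But constraint 2 requires a3 + a4 = 12, and 12 < 14. Contradiction.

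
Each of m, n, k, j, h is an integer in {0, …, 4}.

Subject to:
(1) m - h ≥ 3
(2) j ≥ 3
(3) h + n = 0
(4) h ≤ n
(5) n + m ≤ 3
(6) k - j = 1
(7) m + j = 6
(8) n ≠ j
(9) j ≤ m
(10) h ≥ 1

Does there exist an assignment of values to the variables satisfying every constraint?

Unsatisfiable

From constraints 4 and 10: n ≥ h ≥ 1. From constraints 2 and 9: m ≥ j ≥ 3. Hence n + m ≥ 4. But constraint 5 requires n + m ≤ 3, and 3 < 4. Contradiction.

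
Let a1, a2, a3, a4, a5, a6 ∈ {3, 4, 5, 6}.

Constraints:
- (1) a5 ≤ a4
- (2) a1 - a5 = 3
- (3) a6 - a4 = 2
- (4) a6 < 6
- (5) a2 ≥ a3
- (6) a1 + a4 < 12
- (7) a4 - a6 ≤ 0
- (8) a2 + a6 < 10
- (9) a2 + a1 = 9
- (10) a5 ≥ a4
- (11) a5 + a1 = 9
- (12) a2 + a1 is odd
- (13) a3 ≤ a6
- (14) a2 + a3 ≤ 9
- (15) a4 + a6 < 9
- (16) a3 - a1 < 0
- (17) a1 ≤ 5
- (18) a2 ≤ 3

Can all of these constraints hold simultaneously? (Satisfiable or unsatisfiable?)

From constraint 18: a2 ≤ 3. From constraint 17: a1 ≤ 5. Hence a2 + a1 ≤ 8. But constraint 9 requires a2 + a1 = 9, and 9 > 8. Contradiction.

Unsatisfiable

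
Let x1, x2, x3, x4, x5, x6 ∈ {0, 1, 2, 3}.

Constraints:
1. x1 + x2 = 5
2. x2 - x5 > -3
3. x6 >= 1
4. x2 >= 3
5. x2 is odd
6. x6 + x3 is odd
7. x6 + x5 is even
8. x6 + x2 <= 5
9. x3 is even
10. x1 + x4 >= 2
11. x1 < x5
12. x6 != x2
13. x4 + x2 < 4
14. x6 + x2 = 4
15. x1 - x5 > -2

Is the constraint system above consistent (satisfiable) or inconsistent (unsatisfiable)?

Satisfiable

Setting (x1, x2, x3, x4, x5, x6) = (2, 3, 2, 0, 3, 1) satisfies everything: constraint 1: x1 + x2 = 5; constraint 2: x2 - x5 = 0, and the others follow.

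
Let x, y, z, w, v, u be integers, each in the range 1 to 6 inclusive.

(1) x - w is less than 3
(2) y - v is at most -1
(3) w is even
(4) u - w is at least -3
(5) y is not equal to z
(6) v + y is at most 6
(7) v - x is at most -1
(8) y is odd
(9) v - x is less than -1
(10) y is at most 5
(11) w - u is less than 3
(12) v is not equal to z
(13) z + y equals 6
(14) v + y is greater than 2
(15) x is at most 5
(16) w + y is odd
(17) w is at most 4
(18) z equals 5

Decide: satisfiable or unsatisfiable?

Setting (x, y, z, w, v, u) = (4, 1, 5, 4, 2, 2) satisfies everything: constraint 1: x - w = 0; constraint 2: y - v = -1, and the others follow.

Satisfiable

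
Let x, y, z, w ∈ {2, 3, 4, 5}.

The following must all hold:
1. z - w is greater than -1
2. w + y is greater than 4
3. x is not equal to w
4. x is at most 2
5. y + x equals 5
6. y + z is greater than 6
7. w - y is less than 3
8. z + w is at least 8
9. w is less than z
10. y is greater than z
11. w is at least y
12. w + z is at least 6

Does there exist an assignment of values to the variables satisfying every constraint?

Unsatisfiable

Constraints 9, 10, and 11 give y ≤ w, w < z, z < y. Chaining: y ≤ w < z < y, which forces y < y — impossible.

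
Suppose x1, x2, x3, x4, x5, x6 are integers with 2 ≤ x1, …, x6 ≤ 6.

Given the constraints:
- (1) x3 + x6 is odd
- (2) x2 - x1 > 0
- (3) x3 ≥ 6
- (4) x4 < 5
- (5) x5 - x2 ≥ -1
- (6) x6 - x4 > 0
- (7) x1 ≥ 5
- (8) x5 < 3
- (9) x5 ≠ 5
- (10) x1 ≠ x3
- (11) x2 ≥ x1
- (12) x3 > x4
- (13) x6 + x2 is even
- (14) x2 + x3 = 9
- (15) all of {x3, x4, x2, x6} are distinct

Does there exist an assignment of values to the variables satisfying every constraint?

From constraints 7 and 11: x2 ≥ x1 ≥ 5. From constraint 3: x3 ≥ 6. Hence x2 + x3 ≥ 11. But constraint 14 requires x2 + x3 = 9, and 9 < 11. Contradiction.

Unsatisfiable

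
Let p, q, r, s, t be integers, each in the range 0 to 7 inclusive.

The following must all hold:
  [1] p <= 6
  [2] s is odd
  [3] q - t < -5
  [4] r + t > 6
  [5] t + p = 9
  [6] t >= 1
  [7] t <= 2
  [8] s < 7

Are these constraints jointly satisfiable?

Unsatisfiable

From constraint 7: t ≤ 2. From constraint 1: p ≤ 6. Hence t + p ≤ 8. But constraint 5 requires t + p = 9, and 9 > 8. Contradiction.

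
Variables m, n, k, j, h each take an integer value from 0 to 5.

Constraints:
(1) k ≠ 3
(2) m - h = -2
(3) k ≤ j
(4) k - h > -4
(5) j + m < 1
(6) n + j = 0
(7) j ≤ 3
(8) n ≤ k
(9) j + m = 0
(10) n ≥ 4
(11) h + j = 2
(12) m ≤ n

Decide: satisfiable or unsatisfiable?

From constraints 8 and 10: k ≥ n and n ≥ 4, so k ≥ 4. From constraints 3 and 7: k ≤ j and j ≤ 3, so k ≤ 3. But 3 < 4, so no value of k works.

Unsatisfiable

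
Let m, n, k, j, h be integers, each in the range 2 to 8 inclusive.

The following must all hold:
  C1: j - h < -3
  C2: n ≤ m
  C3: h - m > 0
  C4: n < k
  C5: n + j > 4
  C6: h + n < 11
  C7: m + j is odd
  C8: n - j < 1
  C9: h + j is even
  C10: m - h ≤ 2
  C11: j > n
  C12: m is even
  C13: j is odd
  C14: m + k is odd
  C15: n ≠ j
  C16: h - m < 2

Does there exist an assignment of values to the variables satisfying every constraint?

Satisfiable

The assignment m = 6, n = 2, k = 3, j = 3, h = 7 works:
  constraint 1 holds since j - h = -4.
  constraint 3 holds since h - m = 1.
The rest check out directly.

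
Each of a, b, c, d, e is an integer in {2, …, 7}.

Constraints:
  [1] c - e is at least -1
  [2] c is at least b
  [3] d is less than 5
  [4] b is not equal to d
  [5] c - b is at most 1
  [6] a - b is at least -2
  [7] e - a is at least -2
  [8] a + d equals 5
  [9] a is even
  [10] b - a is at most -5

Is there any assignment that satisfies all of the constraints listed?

Unsatisfiable

Constraints 1, 5, 7, and 10 give b − c ≥ -1, c − e ≥ -1, e − a ≥ -2, a − b ≥ 5.
Adding all 4 inequalities: the left sides telescope to 0, and the right sides sum to (-1) + (-1) + (-2) + 5 = 1. So 0 ≥ 1, which is false.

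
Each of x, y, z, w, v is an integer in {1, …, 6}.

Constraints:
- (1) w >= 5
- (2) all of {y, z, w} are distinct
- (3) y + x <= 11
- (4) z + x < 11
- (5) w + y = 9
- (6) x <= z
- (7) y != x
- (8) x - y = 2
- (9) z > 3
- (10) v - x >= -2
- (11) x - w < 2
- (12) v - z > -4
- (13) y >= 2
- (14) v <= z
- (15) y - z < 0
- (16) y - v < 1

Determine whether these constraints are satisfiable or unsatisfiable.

Take x = 5, y = 3, z = 5, w = 6, v = 3. Then constraint 3: y + x = 8; constraint 4: z + x = 10; constraint 5: w + y = 9, and every other listed constraint is also met.

Satisfiable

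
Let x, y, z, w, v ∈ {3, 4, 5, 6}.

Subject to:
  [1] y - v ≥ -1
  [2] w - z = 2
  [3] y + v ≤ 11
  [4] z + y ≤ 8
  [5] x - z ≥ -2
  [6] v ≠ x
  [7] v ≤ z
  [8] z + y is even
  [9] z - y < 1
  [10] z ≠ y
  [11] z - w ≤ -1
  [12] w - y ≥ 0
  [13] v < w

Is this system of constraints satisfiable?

Satisfiable

One satisfying assignment is x = 4, y = 5, z = 3, w = 5, v = 3.
For the less obvious constraints — constraint 1: y - v = 2; constraint 2: w - z = 2 — and the others hold by inspection.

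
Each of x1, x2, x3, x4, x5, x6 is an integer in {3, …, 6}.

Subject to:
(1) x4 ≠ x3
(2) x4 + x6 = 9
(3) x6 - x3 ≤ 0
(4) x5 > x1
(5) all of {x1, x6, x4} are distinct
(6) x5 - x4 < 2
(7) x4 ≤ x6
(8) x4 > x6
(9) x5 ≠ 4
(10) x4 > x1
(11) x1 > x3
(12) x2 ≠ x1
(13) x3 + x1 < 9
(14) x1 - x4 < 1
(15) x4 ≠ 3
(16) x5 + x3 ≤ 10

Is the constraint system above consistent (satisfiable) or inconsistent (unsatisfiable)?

Unsatisfiable

Constraints 3, 7, 10, and 11 give x3 < x1, x1 < x4, x4 ≤ x6, x6 ≤ x3. Chaining: x3 < x1 < x4 ≤ x6 ≤ x3, which forces x3 < x3 — impossible.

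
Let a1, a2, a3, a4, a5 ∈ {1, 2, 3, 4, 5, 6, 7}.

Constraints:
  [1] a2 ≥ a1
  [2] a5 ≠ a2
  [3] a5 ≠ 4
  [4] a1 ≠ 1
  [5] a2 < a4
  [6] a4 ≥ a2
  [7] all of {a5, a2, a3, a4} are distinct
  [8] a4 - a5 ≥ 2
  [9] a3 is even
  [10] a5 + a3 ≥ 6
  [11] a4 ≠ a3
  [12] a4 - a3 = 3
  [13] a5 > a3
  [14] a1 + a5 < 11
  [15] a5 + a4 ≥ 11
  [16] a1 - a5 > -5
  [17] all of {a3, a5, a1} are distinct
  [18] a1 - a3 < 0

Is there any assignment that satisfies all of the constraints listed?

Take a1 = 3, a2 = 3, a3 = 4, a4 = 7, a5 = 5. Then constraint 8: a4 - a5 = 2; constraint 10: a5 + a3 = 9, and every other listed constraint is also met.

Satisfiable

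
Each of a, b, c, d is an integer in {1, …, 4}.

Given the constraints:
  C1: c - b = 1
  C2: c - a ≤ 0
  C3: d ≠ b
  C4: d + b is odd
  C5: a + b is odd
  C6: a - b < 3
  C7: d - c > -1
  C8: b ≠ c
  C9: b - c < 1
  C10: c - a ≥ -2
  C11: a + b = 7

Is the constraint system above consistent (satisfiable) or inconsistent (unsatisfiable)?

Satisfiable

Try a = 4, b = 3, c = 4, d = 4.
Check constraint 1: c - b = 1; constraint 2: c - a = 0; constraint 6: a - b = 1. The remaining constraints are straightforward to verify.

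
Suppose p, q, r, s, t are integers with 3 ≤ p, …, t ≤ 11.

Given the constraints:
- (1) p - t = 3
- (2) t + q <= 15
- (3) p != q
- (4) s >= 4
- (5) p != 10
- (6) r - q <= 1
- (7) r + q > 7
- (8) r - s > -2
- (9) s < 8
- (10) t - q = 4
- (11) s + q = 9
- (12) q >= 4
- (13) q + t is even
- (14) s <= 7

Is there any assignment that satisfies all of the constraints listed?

Satisfiable

Try p = 11, q = 4, r = 5, s = 5, t = 8.
Check constraint 1: p - t = 3; constraint 2: t + q = 12. The remaining constraints are straightforward to verify.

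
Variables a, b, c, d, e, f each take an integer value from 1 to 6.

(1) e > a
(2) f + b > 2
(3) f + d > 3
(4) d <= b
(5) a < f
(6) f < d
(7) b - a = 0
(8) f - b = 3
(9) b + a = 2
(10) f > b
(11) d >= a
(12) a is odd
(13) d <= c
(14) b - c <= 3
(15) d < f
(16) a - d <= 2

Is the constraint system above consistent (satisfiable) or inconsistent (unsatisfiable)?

Unsatisfiable

Constraints 4, 6, and 10 give d ≤ b, b < f, f < d. Chaining: d ≤ b < f < d, which forces d < d — impossible.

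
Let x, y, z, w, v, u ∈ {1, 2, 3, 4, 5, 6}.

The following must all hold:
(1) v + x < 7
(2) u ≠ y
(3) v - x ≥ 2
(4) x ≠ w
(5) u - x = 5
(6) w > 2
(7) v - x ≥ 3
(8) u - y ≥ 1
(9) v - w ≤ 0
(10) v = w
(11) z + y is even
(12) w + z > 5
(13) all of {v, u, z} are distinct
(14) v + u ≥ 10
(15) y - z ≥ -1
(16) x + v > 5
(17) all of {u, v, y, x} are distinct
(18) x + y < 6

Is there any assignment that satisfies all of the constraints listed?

The assignment x = 1, y = 3, z = 1, w = 5, v = 5, u = 6 works:
  constraint 1 holds since v + x = 6.
  constraint 3 holds since v - x = 4.
  constraint 5 holds since u - x = 5.
The rest check out directly.

Satisfiable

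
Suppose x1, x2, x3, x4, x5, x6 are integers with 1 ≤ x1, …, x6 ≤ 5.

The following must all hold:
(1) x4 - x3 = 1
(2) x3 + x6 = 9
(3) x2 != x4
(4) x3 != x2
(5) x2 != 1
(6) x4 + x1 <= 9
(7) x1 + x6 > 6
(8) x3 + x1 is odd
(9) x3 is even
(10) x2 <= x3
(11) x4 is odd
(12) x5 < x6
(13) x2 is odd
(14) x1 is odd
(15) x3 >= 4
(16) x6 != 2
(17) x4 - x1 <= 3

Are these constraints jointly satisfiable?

One satisfying assignment is x1 = 3, x2 = 3, x3 = 4, x4 = 5, x5 = 1, x6 = 5.
For the less obvious constraints — constraint 1: x4 - x3 = 1; constraint 2: x3 + x6 = 9; constraint 6: x4 + x1 = 8 — and the others hold by inspection.

Satisfiable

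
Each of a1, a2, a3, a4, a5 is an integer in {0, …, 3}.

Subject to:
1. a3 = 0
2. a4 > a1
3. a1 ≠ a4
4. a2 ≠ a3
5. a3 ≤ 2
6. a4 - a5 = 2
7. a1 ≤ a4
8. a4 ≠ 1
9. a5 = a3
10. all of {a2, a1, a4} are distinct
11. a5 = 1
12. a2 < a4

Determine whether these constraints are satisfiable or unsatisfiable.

Unsatisfiable

Constraint 11 fixes a5 = 1 and constraint 1 fixes a3 = 0, but constraint 9 requires a5 = a3. Since 1 ≠ 0, contradiction.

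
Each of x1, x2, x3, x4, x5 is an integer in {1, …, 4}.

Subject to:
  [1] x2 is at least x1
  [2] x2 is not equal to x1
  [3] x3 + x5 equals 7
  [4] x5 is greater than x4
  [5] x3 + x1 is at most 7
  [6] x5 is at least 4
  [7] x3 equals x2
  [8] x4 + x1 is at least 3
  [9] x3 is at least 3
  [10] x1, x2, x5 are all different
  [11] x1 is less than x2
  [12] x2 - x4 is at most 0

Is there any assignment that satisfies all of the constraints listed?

Satisfiable

Setting (x1, x2, x3, x4, x5) = (2, 3, 3, 3, 4) satisfies everything: constraint 3: x3 + x5 = 7; constraint 5: x3 + x1 = 5, and the others follow.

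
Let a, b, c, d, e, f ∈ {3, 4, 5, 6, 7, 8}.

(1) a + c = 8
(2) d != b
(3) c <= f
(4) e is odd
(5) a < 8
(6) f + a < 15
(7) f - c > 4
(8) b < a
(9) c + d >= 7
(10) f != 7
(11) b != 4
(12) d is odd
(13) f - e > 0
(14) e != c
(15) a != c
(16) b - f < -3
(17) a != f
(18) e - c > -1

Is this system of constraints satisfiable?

Satisfiable

Take a = 5, b = 3, c = 3, d = 5, e = 5, f = 8. Then constraint 1: a + c = 8; constraint 6: f + a = 13, and every other listed constraint is also met.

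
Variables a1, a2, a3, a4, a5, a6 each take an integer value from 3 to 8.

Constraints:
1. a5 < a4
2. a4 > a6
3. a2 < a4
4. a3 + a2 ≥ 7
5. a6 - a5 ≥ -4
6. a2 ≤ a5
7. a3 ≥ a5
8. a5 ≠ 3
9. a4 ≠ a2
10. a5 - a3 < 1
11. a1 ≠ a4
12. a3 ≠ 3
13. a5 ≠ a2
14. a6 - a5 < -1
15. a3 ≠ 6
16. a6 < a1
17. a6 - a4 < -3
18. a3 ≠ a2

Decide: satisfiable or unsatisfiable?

Take a1 = 4, a2 = 3, a3 = 5, a4 = 8, a5 = 5, a6 = 3. Then constraint 4: a3 + a2 = 8; constraint 5: a6 - a5 = -2, and every other listed constraint is also met.

Satisfiable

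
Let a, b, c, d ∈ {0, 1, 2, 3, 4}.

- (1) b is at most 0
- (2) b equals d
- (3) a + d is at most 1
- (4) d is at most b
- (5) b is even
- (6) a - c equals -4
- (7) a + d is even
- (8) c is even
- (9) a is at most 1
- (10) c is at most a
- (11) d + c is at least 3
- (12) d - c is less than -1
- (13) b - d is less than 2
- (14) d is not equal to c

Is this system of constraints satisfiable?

Unsatisfiable

From constraints 1 and 4: d ≤ b ≤ 0. From constraints 9 and 10: c ≤ a ≤ 1. Hence d + c ≤ 1. But constraint 11 requires d + c ≥ 3, and 3 > 1. Contradiction.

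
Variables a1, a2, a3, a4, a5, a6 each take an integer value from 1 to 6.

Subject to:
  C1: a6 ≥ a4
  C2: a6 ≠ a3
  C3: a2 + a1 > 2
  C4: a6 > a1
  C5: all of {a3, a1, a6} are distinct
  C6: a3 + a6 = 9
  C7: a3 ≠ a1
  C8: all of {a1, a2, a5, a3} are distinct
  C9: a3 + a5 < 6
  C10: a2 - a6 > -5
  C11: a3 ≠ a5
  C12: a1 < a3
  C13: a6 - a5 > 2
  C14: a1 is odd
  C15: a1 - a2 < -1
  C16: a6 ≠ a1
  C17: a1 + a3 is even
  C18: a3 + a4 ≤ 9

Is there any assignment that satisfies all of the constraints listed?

Satisfiable

Setting (a1, a2, a3, a4, a5, a6) = (1, 4, 3, 3, 2, 6) satisfies everything: constraint 3: a2 + a1 = 5; constraint 6: a3 + a6 = 9; constraint 9: a3 + a5 = 5, and the others follow.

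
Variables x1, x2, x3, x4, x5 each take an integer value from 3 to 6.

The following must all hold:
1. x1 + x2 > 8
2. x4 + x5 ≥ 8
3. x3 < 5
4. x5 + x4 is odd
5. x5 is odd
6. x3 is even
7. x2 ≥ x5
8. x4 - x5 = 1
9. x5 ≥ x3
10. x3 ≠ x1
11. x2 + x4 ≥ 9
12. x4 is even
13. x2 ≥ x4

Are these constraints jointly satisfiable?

Take x1 = 5, x2 = 6, x3 = 4, x4 = 6, x5 = 5. Then constraint 1: x1 + x2 = 11; constraint 2: x4 + x5 = 11, and every other listed constraint is also met.

Satisfiable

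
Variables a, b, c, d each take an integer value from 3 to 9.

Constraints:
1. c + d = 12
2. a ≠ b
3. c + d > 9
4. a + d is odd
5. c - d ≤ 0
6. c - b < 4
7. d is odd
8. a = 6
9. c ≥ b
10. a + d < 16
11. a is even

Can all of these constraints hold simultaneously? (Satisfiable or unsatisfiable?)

Try a = 6, b = 4, c = 5, d = 7.
Check constraint 1: c + d = 12; constraint 3: c + d = 12; constraint 5: c - d = -2. The remaining constraints are straightforward to verify.

Satisfiable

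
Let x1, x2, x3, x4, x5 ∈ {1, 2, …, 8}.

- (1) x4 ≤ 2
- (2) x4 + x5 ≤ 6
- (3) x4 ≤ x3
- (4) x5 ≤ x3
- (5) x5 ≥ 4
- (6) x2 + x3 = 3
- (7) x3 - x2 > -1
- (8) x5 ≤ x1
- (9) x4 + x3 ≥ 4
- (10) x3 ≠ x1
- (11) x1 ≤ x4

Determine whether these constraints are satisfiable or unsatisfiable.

Unsatisfiable

From constraints 5 and 8: x1 ≥ x5 and x5 ≥ 4, so x1 ≥ 4. From constraints 1 and 11: x1 ≤ x4 and x4 ≤ 2, so x1 ≤ 2. But 2 < 4, so no value of x1 works.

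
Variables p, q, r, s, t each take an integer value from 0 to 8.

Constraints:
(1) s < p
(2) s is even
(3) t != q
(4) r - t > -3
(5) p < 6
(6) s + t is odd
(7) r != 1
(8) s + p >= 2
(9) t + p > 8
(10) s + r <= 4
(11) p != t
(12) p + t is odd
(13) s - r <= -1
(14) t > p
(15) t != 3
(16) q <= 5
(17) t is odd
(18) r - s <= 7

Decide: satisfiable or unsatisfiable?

Take p = 4, q = 0, r = 4, s = 0, t = 5. Then constraint 4: r - t = -1; constraint 8: s + p = 4; constraint 9: t + p = 9, and every other listed constraint is also met.

Satisfiable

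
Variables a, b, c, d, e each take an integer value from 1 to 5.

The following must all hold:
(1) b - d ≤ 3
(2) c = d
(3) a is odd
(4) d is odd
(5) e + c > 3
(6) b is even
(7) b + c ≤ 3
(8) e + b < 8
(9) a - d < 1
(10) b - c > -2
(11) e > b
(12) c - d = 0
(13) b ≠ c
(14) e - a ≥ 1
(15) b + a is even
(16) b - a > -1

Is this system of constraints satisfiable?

Unsatisfiable

Constraint 6 makes b even and constraint 3 makes a odd, so b + a must be odd. Constraint 15 says b + a is even — contradiction.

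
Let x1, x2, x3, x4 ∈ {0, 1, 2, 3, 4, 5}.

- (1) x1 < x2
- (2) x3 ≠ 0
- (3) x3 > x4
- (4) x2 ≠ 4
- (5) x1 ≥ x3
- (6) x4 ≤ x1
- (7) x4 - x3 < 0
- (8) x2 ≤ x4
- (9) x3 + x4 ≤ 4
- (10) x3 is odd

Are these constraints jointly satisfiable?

Unsatisfiable

Constraints 1, 3, 5, and 8 give x2 ≤ x4, x4 < x3, x3 ≤ x1, x1 < x2. Chaining: x2 ≤ x4 < x3 ≤ x1 < x2, which forces x2 < x2 — impossible.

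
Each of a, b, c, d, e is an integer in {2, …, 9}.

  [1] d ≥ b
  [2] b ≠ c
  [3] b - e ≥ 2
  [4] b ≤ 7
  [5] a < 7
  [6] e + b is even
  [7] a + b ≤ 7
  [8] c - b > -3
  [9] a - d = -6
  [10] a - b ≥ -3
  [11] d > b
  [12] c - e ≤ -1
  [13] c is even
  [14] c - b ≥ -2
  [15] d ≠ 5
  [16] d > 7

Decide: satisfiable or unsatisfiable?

Unsatisfiable

Constraints 3, 12, and 14 give b − e ≥ 2, e − c ≥ 1, c − b ≥ -2.
Adding all 3 inequalities: the left sides telescope to 0, and the right sides sum to 2 + 1 + (-2) = 1. So 0 ≥ 1, which is false.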